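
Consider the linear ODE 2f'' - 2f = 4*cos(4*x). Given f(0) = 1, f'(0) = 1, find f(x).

Divide through by 2: f'' - f = 2*cos(4*x).
Characteristic equation r² - 1 = 0 factors as (r + 1)(r - 1) = 0, so r = -1, 1.
Hence f_h = C1*exp(-x) + C2*exp(x).
Try f_p = A*cos(4*x) + B*sin(4*x). Substituting and equating the coefficients of cos(4x) and sin(4x) gives A = -2/17, B = 0, so f_p = -2*cos(4*x)/17.
General solution: f = -2*cos(4*x)/17 + C1*exp(-x) + C2*exp(x).
Apply the initial conditions: f(0) = -2/17 + C1 + C2 = 1 and f'(0) = C2 - C1 = 1. Solving gives C1 = 1/17, C2 = 18/17.

f = -2*cos(4*x)/17 + exp(-x)/17 + 18*exp(x)/17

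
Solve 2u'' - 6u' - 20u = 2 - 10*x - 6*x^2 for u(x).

Divide through by 2: u'' - 3u' - 10u = 1 - 5*x - 3*x^2.
Characteristic equation r² - 3r - 10 = 0 factors as (r - 5)(r + 2) = 0, so r = 5, -2.
Hence u_h = C1*exp(5*x) + C2*exp(-2*x).
For the particular solution try u_p = A0 + A1*x + A2*x^2. Substituting and matching coefficients of each power of x gives A0 = -17/125, A1 = 8/25, A2 = 3/10, so u_p = -17/125 + 3*x^2/10 + 8*x/25.

u = -17/125 + 3*x**2/10 + 8*x/25 + C1*exp(5*x) + C2*exp(-2*x)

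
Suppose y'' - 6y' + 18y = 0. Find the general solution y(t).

Characteristic equation r² - 6r + 18 = 0 has discriminant (-6)² - 4·(18) = -36 < 0, so r = 3 ± 3i.
Hence y_h = C1*cos(3*t)*exp(3*t) + C2*exp(3*t)*sin(3*t).

y = C1*cos(3*t)*exp(3*t) + C2*exp(3*t)*sin(3*t)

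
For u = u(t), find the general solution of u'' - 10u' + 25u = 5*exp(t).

u = 5*exp(t)/16 + C1*exp(5*t) + C2*t*exp(5*t)

Characteristic equation r² - 10r + 25 = 0 has discriminant (-10)² - 4·(25) = 0, so r = 5 is a repeated root.
Hence u_h = (C1 + C2*t)*exp(5*t).
Try u_p = A*exp(t). Substituting into the equation and dividing by exp(t) gives A = 5/16, so u_p = 5*exp(t)/16.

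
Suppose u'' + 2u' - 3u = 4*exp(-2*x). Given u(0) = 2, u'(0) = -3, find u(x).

Characteristic equation r² + 2r - 3 = 0 factors as (r - 1)(r + 3) = 0, so r = 1, -3.
Hence u_h = C1*exp(x) + C2*exp(-3*x).
Try u_p = A*exp(-2*x). Substituting into the equation and dividing by exp(-2*x) gives A = -4/3, so u_p = -4*exp(-2*x)/3.
General solution: u = -4*exp(-2*x)/3 + C1*exp(x) + C2*exp(-3*x).
Apply the initial conditions: u(0) = -4/3 + C1 + C2 = 2 and u'(0) = 8/3 + C1 - 3*C2 = -3. Solving gives C1 = 13/12, C2 = 9/4.

u = -4*exp(-2*x)/3 + 9*exp(-3*x)/4 + 13*exp(x)/12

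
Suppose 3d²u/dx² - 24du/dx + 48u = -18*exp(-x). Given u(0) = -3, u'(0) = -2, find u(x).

u = -69*exp(4*x)/25 - 6*exp(-x)/25 + 44*x*exp(4*x)/5

Divide through by 3: u'' - 8u' + 16u = -6*exp(-x).
Characteristic equation r² - 8r + 16 = 0 has discriminant (-8)² - 4·(16) = 0, so r = 4 is a repeated root.
Hence u_h = (C1 + C2*x)*exp(4*x).
Try u_p = A*exp(-x). Substituting into the equation and dividing by exp(-x) gives A = -6/25, so u_p = -6*exp(-x)/25.
General solution: u = -6*exp(-x)/25 + C1*exp(4*x) + C2*x*exp(4*x).
Apply the initial conditions: u(0) = -6/25 + C1 = -3 and u'(0) = 6/25 + C2 + 4*C1 = -2. Solving gives C1 = -69/25, C2 = 44/5.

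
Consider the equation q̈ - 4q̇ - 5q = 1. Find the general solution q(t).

Characteristic equation r² - 4r - 5 = 0 factors as (r - 5)(r + 1) = 0, so r = 5, -1.
Hence q_h = C1*exp(5*t) + C2*exp(-t).
For the particular solution try q_p = A0. Substituting and matching coefficients of each power of t gives A0 = -1/5, so q_p = -1/5.

q = -1/5 + C1*exp(5*t) + C2*exp(-t)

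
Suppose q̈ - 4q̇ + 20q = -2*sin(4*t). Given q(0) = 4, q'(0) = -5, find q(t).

q = -2*cos(4*t)/17 - sin(4*t)/34 - 223*exp(2*t)*sin(4*t)/68 + 70*cos(4*t)*exp(2*t)/17

Characteristic equation r² - 4r + 20 = 0 has discriminant (-4)² - 4·(20) = -64 < 0, so r = 2 ± 4i.
Hence q_h = C1*cos(4*t)*exp(2*t) + C2*exp(2*t)*sin(4*t).
Try q_p = A*cos(4*t) + B*sin(4*t). Substituting and equating the coefficients of cos(4t) and sin(4t) gives A = -2/17, B = -1/34, so q_p = -2*cos(4*t)/17 - sin(4*t)/34.
General solution: q = -2*cos(4*t)/17 - sin(4*t)/34 + C1*cos(4*t)*exp(2*t) + C2*exp(2*t)*sin(4*t).
Apply the initial conditions: q(0) = -2/17 + C1 = 4 and q'(0) = -2/17 + 2*C1 + 4*C2 = -5. Solving gives C1 = 70/17, C2 = -223/68.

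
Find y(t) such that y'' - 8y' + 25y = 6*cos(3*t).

Characteristic equation r² - 8r + 25 = 0 has discriminant (-8)² - 4·(25) = -36 < 0, so r = 4 ± 3i.
Hence y_h = C1*cos(3*t)*exp(4*t) + C2*exp(4*t)*sin(3*t).
Try y_p = A*cos(3*t) + B*sin(3*t). Substituting and equating the coefficients of cos(3t) and sin(3t) gives A = 3/26, B = -9/52, so y_p = -9*sin(3*t)/52 + 3*cos(3*t)/26.

y = -9*sin(3*t)/52 + 3*cos(3*t)/26 + C1*cos(3*t)*exp(4*t) + C2*exp(4*t)*sin(3*t)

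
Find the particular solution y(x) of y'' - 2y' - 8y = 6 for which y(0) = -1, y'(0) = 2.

Characteristic equation r² - 2r - 8 = 0 factors as (r - 4)(r + 2) = 0, so r = 4, -2.
Hence y_h = C1*exp(4*x) + C2*exp(-2*x).
For the particular solution try y_p = A0. Substituting and matching coefficients of each power of x gives A0 = -3/4, so y_p = -3/4.
General solution: y = -3/4 + C1*exp(4*x) + C2*exp(-2*x).
Apply the initial conditions: y(0) = -3/4 + C1 + C2 = -1 and y'(0) = -2*C2 + 4*C1 = 2. Solving gives C1 = 1/4, C2 = -1/2.

y = -3/4 - exp(-2*x)/2 + exp(4*x)/4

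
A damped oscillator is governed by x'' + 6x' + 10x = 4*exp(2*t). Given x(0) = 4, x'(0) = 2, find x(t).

x = 2*exp(2*t)/13 + 50*cos(t)*exp(-3*t)/13 + 172*exp(-3*t)*sin(t)/13

Characteristic equation r² + 6r + 10 = 0 has discriminant (6)² - 4·(10) = -4 < 0, so r = -3 ± i.
Hence x_h = C1*cos(t)*exp(-3*t) + C2*exp(-3*t)*sin(t).
Try x_p = A*exp(2*t). Substituting into the equation and dividing by exp(2*t) gives A = 2/13, so x_p = 2*exp(2*t)/13.
General solution: x = 2*exp(2*t)/13 + C1*cos(t)*exp(-3*t) + C2*exp(-3*t)*sin(t).
Apply the initial conditions: x(0) = 2/13 + C1 = 4 and x'(0) = 4/13 + C2 - 3*C1 = 2. Solving gives C1 = 50/13, C2 = 172/13.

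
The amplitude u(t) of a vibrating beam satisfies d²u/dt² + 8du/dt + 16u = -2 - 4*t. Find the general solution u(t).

Characteristic equation r² + 8r + 16 = 0 has discriminant (8)² - 4·(16) = 0, so r = -4 is a repeated root.
Hence u_h = (C1 + C2*t)*exp(-4*t).
For the particular solution try u_p = A0 + A1*t. Substituting and matching coefficients of each power of t gives A0 = 0, A1 = -1/4, so u_p = -t/4.

u = -t/4 + C1*exp(-4*t) + C2*t*exp(-4*t)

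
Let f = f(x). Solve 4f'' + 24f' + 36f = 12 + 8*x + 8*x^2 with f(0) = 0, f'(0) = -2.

Divide through by 4: f'' + 6f' + 9f = 3 + 2*x + 2*x^2.
Characteristic equation r² + 6r + 9 = 0 has discriminant (6)² - 4·(9) = 0, so r = -3 is a repeated root.
Hence f_h = (C1 + C2*x)*exp(-3*x).
For the particular solution try f_p = A0 + A1*x + A2*x^2. Substituting and matching coefficients of each power of x gives A0 = 1/3, A1 = -2/27, A2 = 2/9, so f_p = 1/3 - 2*x/27 + 2*x^2/9.
General solution: f = 1/3 - 2*x/27 + 2*x^2/9 + C1*exp(-3*x) + C2*x*exp(-3*x).
Apply the initial conditions: f(0) = 1/3 + C1 = 0 and f'(0) = -2/27 + C2 - 3*C1 = -2. Solving gives C1 = -1/3, C2 = -79/27.

f = 1/3 - 2*x/27 - exp(-3*x)/3 + 2*x**2/9 - 79*x*exp(-3*x)/27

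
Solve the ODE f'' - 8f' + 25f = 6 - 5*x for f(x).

f = 22/125 - x/5 + C1*cos(3*x)*exp(4*x) + C2*exp(4*x)*sin(3*x)

Characteristic equation r² - 8r + 25 = 0 has discriminant (-8)² - 4·(25) = -36 < 0, so r = 4 ± 3i.
Hence f_h = C1*cos(3*x)*exp(4*x) + C2*exp(4*x)*sin(3*x).
For the particular solution try f_p = A0 + A1*x. Substituting and matching coefficients of each power of x gives A0 = 22/125, A1 = -1/5, so f_p = 22/125 - x/5.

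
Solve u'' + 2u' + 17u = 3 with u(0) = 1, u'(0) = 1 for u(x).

Characteristic equation r² + 2r + 17 = 0 has discriminant (2)² - 4·(17) = -64 < 0, so r = -1 ± 4i.
Hence u_h = C1*cos(4*x)*exp(-x) + C2*exp(-x)*sin(4*x).
For the particular solution try u_p = A0. Substituting and matching coefficients of each power of x gives A0 = 3/17, so u_p = 3/17.
General solution: u = 3/17 + C1*cos(4*x)*exp(-x) + C2*exp(-x)*sin(4*x).
Apply the initial conditions: u(0) = 3/17 + C1 = 1 and u'(0) = -C1 + 4*C2 = 1. Solving gives C1 = 14/17, C2 = 31/68.

u = 3/17 + 14*cos(4*x)*exp(-x)/17 + 31*exp(-x)*sin(4*x)/68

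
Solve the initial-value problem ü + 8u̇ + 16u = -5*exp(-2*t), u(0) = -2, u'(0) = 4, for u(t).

Characteristic equation r² + 8r + 16 = 0 has discriminant (8)² - 4·(16) = 0, so r = -4 is a repeated root.
Hence u_h = (C1 + C2*t)*exp(-4*t).
Try u_p = A*exp(-2*t). Substituting into the equation and dividing by exp(-2*t) gives A = -5/4, so u_p = -5*exp(-2*t)/4.
General solution: u = -5*exp(-2*t)/4 + C1*exp(-4*t) + C2*t*exp(-4*t).
Apply the initial conditions: u(0) = -5/4 + C1 = -2 and u'(0) = 5/2 + C2 - 4*C1 = 4. Solving gives C1 = -3/4, C2 = -3/2.

u = -5*exp(-2*t)/4 - 3*exp(-4*t)/4 - 3*t*exp(-4*t)/2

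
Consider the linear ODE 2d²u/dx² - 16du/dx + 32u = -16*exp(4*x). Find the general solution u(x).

u = C1*exp(4*x) - 4*x**2*exp(4*x) + C2*x*exp(4*x)

Divide through by 2: u'' - 8u' + 16u = -8*exp(4*x).
Characteristic equation r² - 8r + 16 = 0 has discriminant (-8)² - 4·(16) = 0, so r = 4 is a repeated root.
Hence u_h = (C1 + C2*x)*exp(4*x).
Since exp(4*x) solves the homogeneous equation (r = 4 is a root of multiplicity 2), multiply the trial by x^2. Try u_p = A*x^2*exp(4*x). Substituting into the equation and dividing by exp(4*x) gives A = -4, so u_p = -4*x^2*exp(4*x).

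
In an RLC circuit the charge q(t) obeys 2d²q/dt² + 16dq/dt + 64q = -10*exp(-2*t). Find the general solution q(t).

Divide through by 2: q'' + 8q' + 32q = -5*exp(-2*t).
Characteristic equation r² + 8r + 32 = 0 has discriminant (8)² - 4·(32) = -64 < 0, so r = -4 ± 4i.
Hence q_h = C1*cos(4*t)*exp(-4*t) + C2*exp(-4*t)*sin(4*t).
Try q_p = A*exp(-2*t). Substituting into the equation and dividing by exp(-2*t) gives A = -1/4, so q_p = -exp(-2*t)/4.

q = -exp(-2*t)/4 + C1*cos(4*t)*exp(-4*t) + C2*exp(-4*t)*sin(4*t)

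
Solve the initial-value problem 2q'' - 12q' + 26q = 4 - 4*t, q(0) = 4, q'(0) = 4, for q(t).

Divide through by 2: q'' - 6q' + 13q = 2 - 2*t.
Characteristic equation r² - 6r + 13 = 0 has discriminant (-6)² - 4·(13) = -16 < 0, so r = 3 ± 2i.
Hence q_h = C1*cos(2*t)*exp(3*t) + C2*exp(3*t)*sin(2*t).
For the particular solution try q_p = A0 + A1*t. Substituting and matching coefficients of each power of t gives A0 = 14/169, A1 = -2/13, so q_p = 14/169 - 2*t/13.
General solution: q = 14/169 - 2*t/13 + C1*cos(2*t)*exp(3*t) + C2*exp(3*t)*sin(2*t).
Apply the initial conditions: q(0) = 14/169 + C1 = 4 and q'(0) = -2/13 + 2*C2 + 3*C1 = 4. Solving gives C1 = 662/169, C2 = -642/169.

q = 14/169 - 2*t/13 - 642*exp(3*t)*sin(2*t)/169 + 662*cos(2*t)*exp(3*t)/169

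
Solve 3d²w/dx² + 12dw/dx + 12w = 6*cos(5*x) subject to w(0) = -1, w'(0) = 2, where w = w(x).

Divide through by 3: w'' + 4w' + 4w = 2*cos(5*x).
Characteristic equation r² + 4r + 4 = 0 has discriminant (4)² - 4·(4) = 0, so r = -2 is a repeated root.
Hence w_h = (C1 + C2*x)*exp(-2*x).
Try w_p = A*cos(5*x) + B*sin(5*x). Substituting and equating the coefficients of cos(5x) and sin(5x) gives A = -42/841, B = 40/841, so w_p = -42*cos(5*x)/841 + 40*sin(5*x)/841.
General solution: w = -42*cos(5*x)/841 + 40*sin(5*x)/841 + C1*exp(-2*x) + C2*x*exp(-2*x).
Apply the initial conditions: w(0) = -42/841 + C1 = -1 and w'(0) = 200/841 + C2 - 2*C1 = 2. Solving gives C1 = -799/841, C2 = -4/29.

w = -799*exp(-2*x)/841 - 42*cos(5*x)/841 + 40*sin(5*x)/841 - 4*x*exp(-2*x)/29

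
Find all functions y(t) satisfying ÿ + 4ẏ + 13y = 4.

Characteristic equation r² + 4r + 13 = 0 has discriminant (4)² - 4·(13) = -36 < 0, so r = -2 ± 3i.
Hence y_h = C1*cos(3*t)*exp(-2*t) + C2*exp(-2*t)*sin(3*t).
For the particular solution try y_p = A0. Substituting and matching coefficients of each power of t gives A0 = 4/13, so y_p = 4/13.

y = 4/13 + C1*cos(3*t)*exp(-2*t) + C2*exp(-2*t)*sin(3*t)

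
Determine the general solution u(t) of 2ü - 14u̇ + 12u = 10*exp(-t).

u = 5*exp(-t)/14 + C1*exp(6*t) + C2*exp(t)

Divide through by 2: u'' - 7u' + 6u = 5*exp(-t).
Characteristic equation r² - 7r + 6 = 0 factors as (r - 6)(r - 1) = 0, so r = 6, 1.
Hence u_h = C1*exp(6*t) + C2*exp(t).
Try u_p = A*exp(-t). Substituting into the equation and dividing by exp(-t) gives A = 5/14, so u_p = 5*exp(-t)/14.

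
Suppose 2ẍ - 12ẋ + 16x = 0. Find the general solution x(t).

Divide through by 2: x'' - 6x' + 8x = 0.
Characteristic equation r² - 6r + 8 = 0 factors as (r - 2)(r - 4) = 0, so r = 2, 4.
Hence x_h = C1*exp(2*t) + C2*exp(4*t).

x = C1*exp(2*t) + C2*exp(4*t)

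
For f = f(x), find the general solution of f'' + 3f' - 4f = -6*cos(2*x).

f = -9*sin(2*x)/25 + 12*cos(2*x)/25 + C1*exp(-4*x) + C2*exp(x)

Characteristic equation r² + 3r - 4 = 0 factors as (r + 4)(r - 1) = 0, so r = -4, 1.
Hence f_h = C1*exp(-4*x) + C2*exp(x).
Try f_p = A*cos(2*x) + B*sin(2*x). Substituting and equating the coefficients of cos(2x) and sin(2x) gives A = 12/25, B = -9/25, so f_p = -9*sin(2*x)/25 + 12*cos(2*x)/25.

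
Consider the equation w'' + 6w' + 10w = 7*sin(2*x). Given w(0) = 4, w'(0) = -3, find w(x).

w = -7*cos(2*x)/15 + 7*sin(2*x)/30 + 67*cos(x)*exp(-3*x)/15 + 149*exp(-3*x)*sin(x)/15

Characteristic equation r² + 6r + 10 = 0 has discriminant (6)² - 4·(10) = -4 < 0, so r = -3 ± i.
Hence w_h = C1*cos(x)*exp(-3*x) + C2*exp(-3*x)*sin(x).
Try w_p = A*cos(2*x) + B*sin(2*x). Substituting and equating the coefficients of cos(2x) and sin(2x) gives A = -7/15, B = 7/30, so w_p = -7*cos(2*x)/15 + 7*sin(2*x)/30.
General solution: w = -7*cos(2*x)/15 + 7*sin(2*x)/30 + C1*cos(x)*exp(-3*x) + C2*exp(-3*x)*sin(x).
Apply the initial conditions: w(0) = -7/15 + C1 = 4 and w'(0) = 7/15 + C2 - 3*C1 = -3. Solving gives C1 = 67/15, C2 = 149/15.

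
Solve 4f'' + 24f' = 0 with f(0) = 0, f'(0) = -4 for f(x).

Divide through by 4: f'' + 6f' = 0.
Characteristic equation r² + 6r = 0 factors as (r + 6)r = 0, so r = -6, 0.
Hence f_h = C1*exp(-6*x) + C2.
Apply the initial conditions: f(0) = C1 + C2 = 0 and f'(0) = -6*C1 = -4. Solving gives C1 = 2/3, C2 = -2/3.

f = -2/3 + 2*exp(-6*x)/3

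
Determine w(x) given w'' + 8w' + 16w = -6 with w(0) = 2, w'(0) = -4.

w = -3/8 + 19*exp(-4*x)/8 + 11*x*exp(-4*x)/2

Characteristic equation r² + 8r + 16 = 0 has discriminant (8)² - 4·(16) = 0, so r = -4 is a repeated root.
Hence w_h = (C1 + C2*x)*exp(-4*x).
For the particular solution try w_p = A0. Substituting and matching coefficients of each power of x gives A0 = -3/8, so w_p = -3/8.
General solution: w = -3/8 + C1*exp(-4*x) + C2*x*exp(-4*x).
Apply the initial conditions: w(0) = -3/8 + C1 = 2 and w'(0) = C2 - 4*C1 = -4. Solving gives C1 = 19/8, C2 = 11/2.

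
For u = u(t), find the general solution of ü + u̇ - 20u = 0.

u = C1*exp(4*t) + C2*exp(-5*t)

Characteristic equation r² + r - 20 = 0 factors as (r - 4)(r + 5) = 0, so r = 4, -5.
Hence u_h = C1*exp(4*t) + C2*exp(-5*t).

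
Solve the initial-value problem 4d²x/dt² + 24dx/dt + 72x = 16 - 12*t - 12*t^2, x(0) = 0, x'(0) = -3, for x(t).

x = 7/27 - t**2/6 - t/18 - 67*exp(-3*t)*sin(3*t)/54 - 7*cos(3*t)*exp(-3*t)/27

Divide through by 4: x'' + 6x' + 18x = 4 - 3*t - 3*t^2.
Characteristic equation r² + 6r + 18 = 0 has discriminant (6)² - 4·(18) = -36 < 0, so r = -3 ± 3i.
Hence x_h = C1*cos(3*t)*exp(-3*t) + C2*exp(-3*t)*sin(3*t).
For the particular solution try x_p = A0 + A1*t + A2*t^2. Substituting and matching coefficients of each power of t gives A0 = 7/27, A1 = -1/18, A2 = -1/6, so x_p = 7/27 - t^2/6 - t/18.
General solution: x = 7/27 - t^2/6 - t/18 + C1*cos(3*t)*exp(-3*t) + C2*exp(-3*t)*sin(3*t).
Apply the initial conditions: x(0) = 7/27 + C1 = 0 and x'(0) = -1/18 - 3*C1 + 3*C2 = -3. Solving gives C1 = -7/27, C2 = -67/54.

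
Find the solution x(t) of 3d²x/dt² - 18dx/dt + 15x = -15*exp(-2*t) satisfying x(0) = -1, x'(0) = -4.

x = -13*exp(5*t)/14 - 5*exp(-2*t)/21 + exp(t)/6

Divide through by 3: x'' - 6x' + 5x = -5*exp(-2*t).
Characteristic equation r² - 6r + 5 = 0 factors as (r - 5)(r - 1) = 0, so r = 5, 1.
Hence x_h = C1*exp(5*t) + C2*exp(t).
Try x_p = A*exp(-2*t). Substituting into the equation and dividing by exp(-2*t) gives A = -5/21, so x_p = -5*exp(-2*t)/21.
General solution: x = -5*exp(-2*t)/21 + C1*exp(5*t) + C2*exp(t).
Apply the initial conditions: x(0) = -5/21 + C1 + C2 = -1 and x'(0) = 10/21 + C2 + 5*C1 = -4. Solving gives C1 = -13/14, C2 = 1/6.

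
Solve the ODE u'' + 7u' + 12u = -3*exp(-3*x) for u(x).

u = C1*exp(-3*x) + C2*exp(-4*x) - 3*x*exp(-3*x)

Characteristic equation r² + 7r + 12 = 0 factors as (r + 3)(r + 4) = 0, so r = -3, -4.
Hence u_h = C1*exp(-3*x) + C2*exp(-4*x).
Since exp(-3*x) solves the homogeneous equation (r = -3 is a root of multiplicity 1), multiply the trial by x. Try u_p = A*x*exp(-3*x). Substituting into the equation and dividing by exp(-3*x) gives A = -3, so u_p = -3*x*exp(-3*x).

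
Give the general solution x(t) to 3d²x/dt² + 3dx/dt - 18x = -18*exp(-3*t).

Divide through by 3: x'' + x' - 6x = -6*exp(-3*t).
Characteristic equation r² + r - 6 = 0 factors as (r - 2)(r + 3) = 0, so r = 2, -3.
Hence x_h = C1*exp(2*t) + C2*exp(-3*t).
Since exp(-3*t) solves the homogeneous equation (r = -3 is a root of multiplicity 1), multiply the trial by t. Try x_p = A*t*exp(-3*t). Substituting into the equation and dividing by exp(-3*t) gives A = 6/5, so x_p = 6*t*exp(-3*t)/5.

x = C1*exp(2*t) + C2*exp(-3*t) + 6*t*exp(-3*t)/5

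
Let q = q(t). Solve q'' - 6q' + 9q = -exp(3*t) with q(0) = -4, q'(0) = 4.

q = -4*exp(3*t) + 16*t*exp(3*t) - t**2*exp(3*t)/2

Characteristic equation r² - 6r + 9 = 0 has discriminant (-6)² - 4·(9) = 0, so r = 3 is a repeated root.
Hence q_h = (C1 + C2*t)*exp(3*t).
Since exp(3*t) solves the homogeneous equation (r = 3 is a root of multiplicity 2), multiply the trial by t^2. Try q_p = A*t^2*exp(3*t). Substituting into the equation and dividing by exp(3*t) gives A = -1/2, so q_p = -t^2*exp(3*t)/2.
General solution: q = C1*exp(3*t) - t^2*exp(3*t)/2 + C2*t*exp(3*t).
Apply the initial conditions: q(0) = C1 = -4 and q'(0) = C2 + 3*C1 = 4. Solving gives C1 = -4, C2 = 16.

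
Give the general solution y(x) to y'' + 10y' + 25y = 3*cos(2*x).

Characteristic equation r² + 10r + 25 = 0 has discriminant (10)² - 4·(25) = 0, so r = -5 is a repeated root.
Hence y_h = (C1 + C2*x)*exp(-5*x).
Try y_p = A*cos(2*x) + B*sin(2*x). Substituting and equating the coefficients of cos(2x) and sin(2x) gives A = 63/841, B = 60/841, so y_p = 60*sin(2*x)/841 + 63*cos(2*x)/841.

y = 60*sin(2*x)/841 + 63*cos(2*x)/841 + C1*exp(-5*x) + C2*x*exp(-5*x)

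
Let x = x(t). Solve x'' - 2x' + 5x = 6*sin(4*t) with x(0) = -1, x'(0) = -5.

x = -66*sin(4*t)/185 + 48*cos(4*t)/185 - 233*cos(2*t)*exp(t)/185 - 214*exp(t)*sin(2*t)/185

Characteristic equation r² - 2r + 5 = 0 has discriminant (-2)² - 4·(5) = -16 < 0, so r = 1 ± 2i.
Hence x_h = C1*cos(2*t)*exp(t) + C2*exp(t)*sin(2*t).
Try x_p = A*cos(4*t) + B*sin(4*t). Substituting and equating the coefficients of cos(4t) and sin(4t) gives A = 48/185, B = -66/185, so x_p = -66*sin(4*t)/185 + 48*cos(4*t)/185.
General solution: x = -66*sin(4*t)/185 + 48*cos(4*t)/185 + C1*cos(2*t)*exp(t) + C2*exp(t)*sin(2*t).
Apply the initial conditions: x(0) = 48/185 + C1 = -1 and x'(0) = -264/185 + C1 + 2*C2 = -5. Solving gives C1 = -233/185, C2 = -214/185.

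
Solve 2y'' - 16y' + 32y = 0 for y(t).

Divide through by 2: y'' - 8y' + 16y = 0.
Characteristic equation r² - 8r + 16 = 0 has discriminant (-8)² - 4·(16) = 0, so r = 4 is a repeated root.
Hence y_h = (C1 + C2*t)*exp(4*t).

y = C1*exp(4*t) + C2*t*exp(4*t)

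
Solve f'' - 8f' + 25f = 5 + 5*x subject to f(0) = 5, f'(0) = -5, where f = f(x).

Characteristic equation r² - 8r + 25 = 0 has discriminant (-8)² - 4·(25) = -36 < 0, so r = 4 ± 3i.
Hence f_h = C1*cos(3*x)*exp(4*x) + C2*exp(4*x)*sin(3*x).
For the particular solution try f_p = A0 + A1*x. Substituting and matching coefficients of each power of x gives A0 = 33/125, A1 = 1/5, so f_p = 33/125 + x/5.
General solution: f = 33/125 + x/5 + C1*cos(3*x)*exp(4*x) + C2*exp(4*x)*sin(3*x).
Apply the initial conditions: f(0) = 33/125 + C1 = 5 and f'(0) = 1/5 + 3*C2 + 4*C1 = -5. Solving gives C1 = 592/125, C2 = -1006/125.

f = 33/125 + x/5 - 1006*exp(4*x)*sin(3*x)/125 + 592*cos(3*x)*exp(4*x)/125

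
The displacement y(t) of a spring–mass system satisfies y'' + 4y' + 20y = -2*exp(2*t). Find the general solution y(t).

Characteristic equation r² + 4r + 20 = 0 has discriminant (4)² - 4·(20) = -64 < 0, so r = -2 ± 4i.
Hence y_h = C1*cos(4*t)*exp(-2*t) + C2*exp(-2*t)*sin(4*t).
Try y_p = A*exp(2*t). Substituting into the equation and dividing by exp(2*t) gives A = -1/16, so y_p = -exp(2*t)/16.

y = -exp(2*t)/16 + C1*cos(4*t)*exp(-2*t) + C2*exp(-2*t)*sin(4*t)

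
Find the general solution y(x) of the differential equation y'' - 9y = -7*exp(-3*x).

Characteristic equation r² - 9 = 0 factors as (r - 3)(r + 3) = 0, so r = 3, -3.
Hence y_h = C1*exp(3*x) + C2*exp(-3*x).
Since exp(-3*x) solves the homogeneous equation (r = -3 is a root of multiplicity 1), multiply the trial by x. Try y_p = A*x*exp(-3*x). Substituting into the equation and dividing by exp(-3*x) gives A = 7/6, so y_p = 7*x*exp(-3*x)/6.

y = C1*exp(3*x) + C2*exp(-3*x) + 7*x*exp(-3*x)/6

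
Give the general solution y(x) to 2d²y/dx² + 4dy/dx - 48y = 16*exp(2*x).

y = -exp(2*x)/2 + C1*exp(4*x) + C2*exp(-6*x)

Divide through by 2: y'' + 2y' - 24y = 8*exp(2*x).
Characteristic equation r² + 2r - 24 = 0 factors as (r - 4)(r + 6) = 0, so r = 4, -6.
Hence y_h = C1*exp(4*x) + C2*exp(-6*x).
Try y_p = A*exp(2*x). Substituting into the equation and dividing by exp(2*x) gives A = -1/2, so y_p = -exp(2*x)/2.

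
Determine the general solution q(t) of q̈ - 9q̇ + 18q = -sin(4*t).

Characteristic equation r² - 9r + 18 = 0 factors as (r - 3)(r - 6) = 0, so r = 3, 6.
Hence q_h = C1*exp(3*t) + C2*exp(6*t).
Try q_p = A*cos(4*t) + B*sin(4*t). Substituting and equating the coefficients of cos(4t) and sin(4t) gives A = -9/325, B = -1/650, so q_p = -9*cos(4*t)/325 - sin(4*t)/650.

q = -9*cos(4*t)/325 - sin(4*t)/650 + C1*exp(3*t) + C2*exp(6*t)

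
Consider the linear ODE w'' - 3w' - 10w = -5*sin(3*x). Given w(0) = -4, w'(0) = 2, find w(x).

Characteristic equation r² - 3r - 10 = 0 factors as (r - 5)(r + 2) = 0, so r = 5, -2.
Hence w_h = C1*exp(5*x) + C2*exp(-2*x).
Try w_p = A*cos(3*x) + B*sin(3*x). Substituting and equating the coefficients of cos(3x) and sin(3x) gives A = -45/442, B = 95/442, so w_p = -45*cos(3*x)/442 + 95*sin(3*x)/442.
General solution: w = -45*cos(3*x)/442 + 95*sin(3*x)/442 + C1*exp(5*x) + C2*exp(-2*x).
Apply the initial conditions: w(0) = -45/442 + C1 + C2 = -4 and w'(0) = 285/442 - 2*C2 + 5*C1 = 2. Solving gives C1 = -219/238, C2 = -271/91.

w = -271*exp(-2*x)/91 - 219*exp(5*x)/238 - 45*cos(3*x)/442 + 95*sin(3*x)/442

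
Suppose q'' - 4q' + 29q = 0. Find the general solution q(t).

q = C1*cos(5*t)*exp(2*t) + C2*exp(2*t)*sin(5*t)

Characteristic equation r² - 4r + 29 = 0 has discriminant (-4)² - 4·(29) = -100 < 0, so r = 2 ± 5i.
Hence q_h = C1*cos(5*t)*exp(2*t) + C2*exp(2*t)*sin(5*t).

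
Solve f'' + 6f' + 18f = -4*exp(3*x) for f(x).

f = -4*exp(3*x)/45 + C1*cos(3*x)*exp(-3*x) + C2*exp(-3*x)*sin(3*x)

Characteristic equation r² + 6r + 18 = 0 has discriminant (6)² - 4·(18) = -36 < 0, so r = -3 ± 3i.
Hence f_h = C1*cos(3*x)*exp(-3*x) + C2*exp(-3*x)*sin(3*x).
Try f_p = A*exp(3*x). Substituting into the equation and dividing by exp(3*x) gives A = -4/45, so f_p = -4*exp(3*x)/45.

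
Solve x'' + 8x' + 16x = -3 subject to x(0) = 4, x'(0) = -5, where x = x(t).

x = -3/16 + 67*exp(-4*t)/16 + 47*t*exp(-4*t)/4

Characteristic equation r² + 8r + 16 = 0 has discriminant (8)² - 4·(16) = 0, so r = -4 is a repeated root.
Hence x_h = (C1 + C2*t)*exp(-4*t).
For the particular solution try x_p = A0. Substituting and matching coefficients of each power of t gives A0 = -3/16, so x_p = -3/16.
General solution: x = -3/16 + C1*exp(-4*t) + C2*t*exp(-4*t).
Apply the initial conditions: x(0) = -3/16 + C1 = 4 and x'(0) = C2 - 4*C1 = -5. Solving gives C1 = 67/16, C2 = 47/4.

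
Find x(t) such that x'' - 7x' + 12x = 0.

x = C1*exp(3*t) + C2*exp(4*t)

Characteristic equation r² - 7r + 12 = 0 factors as (r - 3)(r - 4) = 0, so r = 3, 4.
Hence x_h = C1*exp(3*t) + C2*exp(4*t).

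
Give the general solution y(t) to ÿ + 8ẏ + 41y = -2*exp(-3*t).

Characteristic equation r² + 8r + 41 = 0 has discriminant (8)² - 4·(41) = -100 < 0, so r = -4 ± 5i.
Hence y_h = C1*cos(5*t)*exp(-4*t) + C2*exp(-4*t)*sin(5*t).
Try y_p = A*exp(-3*t). Substituting into the equation and dividing by exp(-3*t) gives A = -1/13, so y_p = -exp(-3*t)/13.

y = -exp(-3*t)/13 + C1*cos(5*t)*exp(-4*t) + C2*exp(-4*t)*sin(5*t)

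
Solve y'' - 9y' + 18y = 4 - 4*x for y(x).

Characteristic equation r² - 9r + 18 = 0 factors as (r - 6)(r - 3) = 0, so r = 6, 3.
Hence y_h = C1*exp(6*x) + C2*exp(3*x).
For the particular solution try y_p = A0 + A1*x. Substituting and matching coefficients of each power of x gives A0 = 1/9, A1 = -2/9, so y_p = 1/9 - 2*x/9.

y = 1/9 - 2*x/9 + C1*exp(6*x) + C2*exp(3*x)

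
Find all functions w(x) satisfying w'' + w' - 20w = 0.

w = C1*exp(4*x) + C2*exp(-5*x)

Characteristic equation r² + r - 20 = 0 factors as (r - 4)(r + 5) = 0, so r = 4, -5.
Hence w_h = C1*exp(4*x) + C2*exp(-5*x).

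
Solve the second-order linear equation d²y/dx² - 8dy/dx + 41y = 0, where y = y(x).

Characteristic equation r² - 8r + 41 = 0 has discriminant (-8)² - 4·(41) = -100 < 0, so r = 4 ± 5i.
Hence y_h = C1*cos(5*x)*exp(4*x) + C2*exp(4*x)*sin(5*x).

y = C1*cos(5*x)*exp(4*x) + C2*exp(4*x)*sin(5*x)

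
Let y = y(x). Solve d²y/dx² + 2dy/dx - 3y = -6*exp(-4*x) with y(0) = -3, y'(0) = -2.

Characteristic equation r² + 2r - 3 = 0 factors as (r - 1)(r + 3) = 0, so r = 1, -3.
Hence y_h = C1*exp(x) + C2*exp(-3*x).
Try y_p = A*exp(-4*x). Substituting into the equation and dividing by exp(-4*x) gives A = -6/5, so y_p = -6*exp(-4*x)/5.
General solution: y = -6*exp(-4*x)/5 + C1*exp(x) + C2*exp(-3*x).
Apply the initial conditions: y(0) = -6/5 + C1 + C2 = -3 and y'(0) = 24/5 + C1 - 3*C2 = -2. Solving gives C1 = -61/20, C2 = 5/4.

y = -61*exp(x)/20 - 6*exp(-4*x)/5 + 5*exp(-3*x)/4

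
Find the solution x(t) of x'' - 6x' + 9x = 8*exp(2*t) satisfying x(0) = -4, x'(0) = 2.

Characteristic equation r² - 6r + 9 = 0 has discriminant (-6)² - 4·(9) = 0, so r = 3 is a repeated root.
Hence x_h = (C1 + C2*t)*exp(3*t).
Try x_p = A*exp(2*t). Substituting into the equation and dividing by exp(2*t) gives A = 8, so x_p = 8*exp(2*t).
General solution: x = 8*exp(2*t) + C1*exp(3*t) + C2*t*exp(3*t).
Apply the initial conditions: x(0) = 8 + C1 = -4 and x'(0) = 16 + C2 + 3*C1 = 2. Solving gives C1 = -12, C2 = 22.

x = -12*exp(3*t) + 8*exp(2*t) + 22*t*exp(3*t)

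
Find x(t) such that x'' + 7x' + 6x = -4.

Characteristic equation r² + 7r + 6 = 0 factors as (r + 6)(r + 1) = 0, so r = -6, -1.
Hence x_h = C1*exp(-6*t) + C2*exp(-t).
For the particular solution try x_p = A0. Substituting and matching coefficients of each power of t gives A0 = -2/3, so x_p = -2/3.

x = -2/3 + C1*exp(-6*t) + C2*exp(-t)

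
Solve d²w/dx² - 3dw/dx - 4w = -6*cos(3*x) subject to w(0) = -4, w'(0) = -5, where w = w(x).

Characteristic equation r² - 3r - 4 = 0 factors as (r - 4)(r + 1) = 0, so r = 4, -1.
Hence w_h = C1*exp(4*x) + C2*exp(-x).
Try w_p = A*cos(3*x) + B*sin(3*x). Substituting and equating the coefficients of cos(3x) and sin(3x) gives A = 39/125, B = 27/125, so w_p = 27*sin(3*x)/125 + 39*cos(3*x)/125.
General solution: w = 27*sin(3*x)/125 + 39*cos(3*x)/125 + C1*exp(4*x) + C2*exp(-x).
Apply the initial conditions: w(0) = 39/125 + C1 + C2 = -4 and w'(0) = 81/125 - C2 + 4*C1 = -5. Solving gives C1 = -249/125, C2 = -58/25.

w = -249*exp(4*x)/125 - 58*exp(-x)/25 + 27*sin(3*x)/125 + 39*cos(3*x)/125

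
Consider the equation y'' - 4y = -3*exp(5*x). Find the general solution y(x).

y = -exp(5*x)/7 + C1*exp(2*x) + C2*exp(-2*x)

Characteristic equation r² - 4 = 0 factors as (r - 2)(r + 2) = 0, so r = 2, -2.
Hence y_h = C1*exp(2*x) + C2*exp(-2*x).
Try y_p = A*exp(5*x). Substituting into the equation and dividing by exp(5*x) gives A = -1/7, so y_p = -exp(5*x)/7.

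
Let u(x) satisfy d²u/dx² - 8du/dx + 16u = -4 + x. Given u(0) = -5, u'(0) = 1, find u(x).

Characteristic equation r² - 8r + 16 = 0 has discriminant (-8)² - 4·(16) = 0, so r = 4 is a repeated root.
Hence u_h = (C1 + C2*x)*exp(4*x).
For the particular solution try u_p = A0 + A1*x. Substituting and matching coefficients of each power of x gives A0 = -7/32, A1 = 1/16, so u_p = -7/32 + x/16.
General solution: u = -7/32 + x/16 + C1*exp(4*x) + C2*x*exp(4*x).
Apply the initial conditions: u(0) = -7/32 + C1 = -5 and u'(0) = 1/16 + C2 + 4*C1 = 1. Solving gives C1 = -153/32, C2 = 321/16.

u = -7/32 - 153*exp(4*x)/32 + x/16 + 321*x*exp(4*x)/16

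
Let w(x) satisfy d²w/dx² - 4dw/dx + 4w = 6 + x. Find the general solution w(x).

Characteristic equation r² - 4r + 4 = 0 has discriminant (-4)² - 4·(4) = 0, so r = 2 is a repeated root.
Hence w_h = (C1 + C2*x)*exp(2*x).
For the particular solution try w_p = A0 + A1*x. Substituting and matching coefficients of each power of x gives A0 = 7/4, A1 = 1/4, so w_p = 7/4 + x/4.

w = 7/4 + x/4 + C1*exp(2*x) + C2*x*exp(2*x)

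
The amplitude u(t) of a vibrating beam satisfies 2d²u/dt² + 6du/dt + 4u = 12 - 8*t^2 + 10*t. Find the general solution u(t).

Divide through by 2: u'' + 3u' + 2u = 6 - 4*t^2 + 5*t.
Characteristic equation r² + 3r + 2 = 0 factors as (r + 2)(r + 1) = 0, so r = -2, -1.
Hence u_h = C1*exp(-2*t) + C2*exp(-t).
For the particular solution try u_p = A0 + A1*t + A2*t^2. Substituting and matching coefficients of each power of t gives A0 = -31/4, A1 = 17/2, A2 = -2, so u_p = -31/4 - 2*t^2 + 17*t/2.

u = -31/4 - 2*t**2 + 17*t/2 + C1*exp(-2*t) + C2*exp(-t)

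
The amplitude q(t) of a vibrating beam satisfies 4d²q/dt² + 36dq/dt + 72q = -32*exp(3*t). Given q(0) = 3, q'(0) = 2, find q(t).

Divide through by 4: q'' + 9q' + 18q = -8*exp(3*t).
Characteristic equation r² + 9r + 18 = 0 factors as (r + 6)(r + 3) = 0, so r = -6, -3.
Hence q_h = C1*exp(-6*t) + C2*exp(-3*t).
Try q_p = A*exp(3*t). Substituting into the equation and dividing by exp(3*t) gives A = -4/27, so q_p = -4*exp(3*t)/27.
General solution: q = -4*exp(3*t)/27 + C1*exp(-6*t) + C2*exp(-3*t).
Apply the initial conditions: q(0) = -4/27 + C1 + C2 = 3 and q'(0) = -4/9 - 6*C1 - 3*C2 = 2. Solving gives C1 = -107/27, C2 = 64/9.

q = -107*exp(-6*t)/27 - 4*exp(3*t)/27 + 64*exp(-3*t)/9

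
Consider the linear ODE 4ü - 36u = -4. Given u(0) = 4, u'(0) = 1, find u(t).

Divide through by 4: u'' - 9u = -1.
Characteristic equation r² - 9 = 0 factors as (r - 3)(r + 3) = 0, so r = 3, -3.
Hence u_h = C1*exp(3*t) + C2*exp(-3*t).
For the particular solution try u_p = A0. Substituting and matching coefficients of each power of t gives A0 = 1/9, so u_p = 1/9.
General solution: u = 1/9 + C1*exp(3*t) + C2*exp(-3*t).
Apply the initial conditions: u(0) = 1/9 + C1 + C2 = 4 and u'(0) = -3*C2 + 3*C1 = 1. Solving gives C1 = 19/9, C2 = 16/9.

u = 1/9 + 16*exp(-3*t)/9 + 19*exp(3*t)/9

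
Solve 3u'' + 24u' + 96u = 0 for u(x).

Divide through by 3: u'' + 8u' + 32u = 0.
Characteristic equation r² + 8r + 32 = 0 has discriminant (8)² - 4·(32) = -64 < 0, so r = -4 ± 4i.
Hence u_h = C1*cos(4*x)*exp(-4*x) + C2*exp(-4*x)*sin(4*x).

u = C1*cos(4*x)*exp(-4*x) + C2*exp(-4*x)*sin(4*x)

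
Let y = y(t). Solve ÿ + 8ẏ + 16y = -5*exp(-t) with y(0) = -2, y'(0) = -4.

Characteristic equation r² + 8r + 16 = 0 has discriminant (8)² - 4·(16) = 0, so r = -4 is a repeated root.
Hence y_h = (C1 + C2*t)*exp(-4*t).
Try y_p = A*exp(-t). Substituting into the equation and dividing by exp(-t) gives A = -5/9, so y_p = -5*exp(-t)/9.
General solution: y = -5*exp(-t)/9 + C1*exp(-4*t) + C2*t*exp(-4*t).
Apply the initial conditions: y(0) = -5/9 + C1 = -2 and y'(0) = 5/9 + C2 - 4*C1 = -4. Solving gives C1 = -13/9, C2 = -31/3.

y = -13*exp(-4*t)/9 - 5*exp(-t)/9 - 31*t*exp(-4*t)/3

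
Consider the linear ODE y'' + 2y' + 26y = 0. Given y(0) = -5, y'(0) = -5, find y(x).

y = -5*cos(5*x)*exp(-x) - 2*exp(-x)*sin(5*x)

Characteristic equation r² + 2r + 26 = 0 has discriminant (2)² - 4·(26) = -100 < 0, so r = -1 ± 5i.
Hence y_h = C1*cos(5*x)*exp(-x) + C2*exp(-x)*sin(5*x).
Apply the initial conditions: y(0) = C1 = -5 and y'(0) = -C1 + 5*C2 = -5. Solving gives C1 = -5, C2 = -2.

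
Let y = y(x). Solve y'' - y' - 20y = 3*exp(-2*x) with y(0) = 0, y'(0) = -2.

Characteristic equation r² - r - 20 = 0 factors as (r - 5)(r + 4) = 0, so r = 5, -4.
Hence y_h = C1*exp(5*x) + C2*exp(-4*x).
Try y_p = A*exp(-2*x). Substituting into the equation and dividing by exp(-2*x) gives A = -3/14, so y_p = -3*exp(-2*x)/14.
General solution: y = -3*exp(-2*x)/14 + C1*exp(5*x) + C2*exp(-4*x).
Apply the initial conditions: y(0) = -3/14 + C1 + C2 = 0 and y'(0) = 3/7 - 4*C2 + 5*C1 = -2. Solving gives C1 = -11/63, C2 = 7/18.

y = -11*exp(5*x)/63 - 3*exp(-2*x)/14 + 7*exp(-4*x)/18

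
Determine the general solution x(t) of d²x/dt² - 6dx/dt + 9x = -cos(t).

x = -2*cos(t)/25 + 3*sin(t)/50 + C1*exp(3*t) + C2*t*exp(3*t)

Characteristic equation r² - 6r + 9 = 0 has discriminant (-6)² - 4·(9) = 0, so r = 3 is a repeated root.
Hence x_h = (C1 + C2*t)*exp(3*t).
Try x_p = A*cos(t) + B*sin(t). Substituting and equating the coefficients of cos(t) and sin(t) gives A = -2/25, B = 3/50, so x_p = -2*cos(t)/25 + 3*sin(t)/50.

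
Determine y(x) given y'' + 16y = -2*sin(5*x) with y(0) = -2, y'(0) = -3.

y = -2*cos(4*x) - 37*sin(4*x)/36 + 2*sin(5*x)/9

Characteristic equation r² + 16 = 0 has discriminant (0)² - 4·(16) = -64 < 0, so r = ± 4i.
Hence y_h = C1*cos(4*x) + C2*sin(4*x).
Try y_p = A*cos(5*x) + B*sin(5*x). Substituting and equating the coefficients of cos(5x) and sin(5x) gives A = 0, B = 2/9, so y_p = 2*sin(5*x)/9.
General solution: y = 2*sin(5*x)/9 + C1*cos(4*x) + C2*sin(4*x).
Apply the initial conditions: y(0) = C1 = -2 and y'(0) = 10/9 + 4*C2 = -3. Solving gives C1 = -2, C2 = -37/36.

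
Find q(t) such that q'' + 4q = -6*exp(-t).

Characteristic equation r² + 4 = 0 has discriminant (0)² - 4·(4) = -16 < 0, so r = ± 2i.
Hence q_h = C1*cos(2*t) + C2*sin(2*t).
Try q_p = A*exp(-t). Substituting into the equation and dividing by exp(-t) gives A = -6/5, so q_p = -6*exp(-t)/5.

q = -6*exp(-t)/5 + C1*cos(2*t) + C2*sin(2*t)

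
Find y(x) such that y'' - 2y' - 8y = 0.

y = C1*exp(-2*x) + C2*exp(4*x)

Characteristic equation r² - 2r - 8 = 0 factors as (r + 2)(r - 4) = 0, so r = -2, 4.
Hence y_h = C1*exp(-2*x) + C2*exp(4*x).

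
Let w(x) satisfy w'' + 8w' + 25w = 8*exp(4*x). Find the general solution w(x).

Characteristic equation r² + 8r + 25 = 0 has discriminant (8)² - 4·(25) = -36 < 0, so r = -4 ± 3i.
Hence w_h = C1*cos(3*x)*exp(-4*x) + C2*exp(-4*x)*sin(3*x).
Try w_p = A*exp(4*x). Substituting into the equation and dividing by exp(4*x) gives A = 8/73, so w_p = 8*exp(4*x)/73.

w = 8*exp(4*x)/73 + C1*cos(3*x)*exp(-4*x) + C2*exp(-4*x)*sin(3*x)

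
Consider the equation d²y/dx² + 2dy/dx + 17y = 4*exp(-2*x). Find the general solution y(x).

y = 4*exp(-2*x)/17 + C1*cos(4*x)*exp(-x) + C2*exp(-x)*sin(4*x)

Characteristic equation r² + 2r + 17 = 0 has discriminant (2)² - 4·(17) = -64 < 0, so r = -1 ± 4i.
Hence y_h = C1*cos(4*x)*exp(-x) + C2*exp(-x)*sin(4*x).
Try y_p = A*exp(-2*x). Substituting into the equation and dividing by exp(-2*x) gives A = 4/17, so y_p = 4*exp(-2*x)/17.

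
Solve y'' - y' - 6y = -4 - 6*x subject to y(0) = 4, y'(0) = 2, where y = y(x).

Characteristic equation r² - r - 6 = 0 factors as (r + 2)(r - 3) = 0, so r = -2, 3.
Hence y_h = C1*exp(-2*x) + C2*exp(3*x).
For the particular solution try y_p = A0 + A1*x. Substituting and matching coefficients of each power of x gives A0 = 1/2, A1 = 1, so y_p = 1/2 + x.
General solution: y = 1/2 + x + C1*exp(-2*x) + C2*exp(3*x).
Apply the initial conditions: y(0) = 1/2 + C1 + C2 = 4 and y'(0) = 1 - 2*C1 + 3*C2 = 2. Solving gives C1 = 19/10, C2 = 8/5.

y = 1/2 + x + 8*exp(3*x)/5 + 19*exp(-2*x)/10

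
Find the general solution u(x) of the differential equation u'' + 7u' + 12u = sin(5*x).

Characteristic equation r² + 7r + 12 = 0 factors as (r + 4)(r + 3) = 0, so r = -4, -3.
Hence u_h = C1*exp(-4*x) + C2*exp(-3*x).
Try u_p = A*cos(5*x) + B*sin(5*x). Substituting and equating the coefficients of cos(5x) and sin(5x) gives A = -35/1394, B = -13/1394, so u_p = -35*cos(5*x)/1394 - 13*sin(5*x)/1394.

u = -35*cos(5*x)/1394 - 13*sin(5*x)/1394 + C1*exp(-4*x) + C2*exp(-3*x)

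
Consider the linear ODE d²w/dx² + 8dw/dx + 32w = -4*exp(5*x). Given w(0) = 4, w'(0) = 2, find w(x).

Characteristic equation r² + 8r + 32 = 0 has discriminant (8)² - 4·(32) = -64 < 0, so r = -4 ± 4i.
Hence w_h = C1*cos(4*x)*exp(-4*x) + C2*exp(-4*x)*sin(4*x).
Try w_p = A*exp(5*x). Substituting into the equation and dividing by exp(5*x) gives A = -4/97, so w_p = -4*exp(5*x)/97.
General solution: w = -4*exp(5*x)/97 + C1*cos(4*x)*exp(-4*x) + C2*exp(-4*x)*sin(4*x).
Apply the initial conditions: w(0) = -4/97 + C1 = 4 and w'(0) = -20/97 - 4*C1 + 4*C2 = 2. Solving gives C1 = 392/97, C2 = 891/194.

w = -4*exp(5*x)/97 + 392*cos(4*x)*exp(-4*x)/97 + 891*exp(-4*x)*sin(4*x)/194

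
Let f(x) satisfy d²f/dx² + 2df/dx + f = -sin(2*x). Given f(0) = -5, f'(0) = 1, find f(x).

Characteristic equation r² + 2r + 1 = 0 has discriminant (2)² - 4·(1) = 0, so r = -1 is a repeated root.
Hence f_h = (C1 + C2*x)*exp(-x).
Try f_p = A*cos(2*x) + B*sin(2*x). Substituting and equating the coefficients of cos(2x) and sin(2x) gives A = 4/25, B = 3/25, so f_p = 3*sin(2*x)/25 + 4*cos(2*x)/25.
General solution: f = 3*sin(2*x)/25 + 4*cos(2*x)/25 + C1*exp(-x) + C2*x*exp(-x).
Apply the initial conditions: f(0) = 4/25 + C1 = -5 and f'(0) = 6/25 + C2 - C1 = 1. Solving gives C1 = -129/25, C2 = -22/5.

f = -129*exp(-x)/25 + 3*sin(2*x)/25 + 4*cos(2*x)/25 - 22*x*exp(-x)/5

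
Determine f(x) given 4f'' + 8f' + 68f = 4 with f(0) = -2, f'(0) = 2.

f = 1/17 - 35*cos(4*x)*exp(-x)/17 - exp(-x)*sin(4*x)/68

Divide through by 4: f'' + 2f' + 17f = 1.
Characteristic equation r² + 2r + 17 = 0 has discriminant (2)² - 4·(17) = -64 < 0, so r = -1 ± 4i.
Hence f_h = C1*cos(4*x)*exp(-x) + C2*exp(-x)*sin(4*x).
For the particular solution try f_p = A0. Substituting and matching coefficients of each power of x gives A0 = 1/17, so f_p = 1/17.
General solution: f = 1/17 + C1*cos(4*x)*exp(-x) + C2*exp(-x)*sin(4*x).
Apply the initial conditions: f(0) = 1/17 + C1 = -2 and f'(0) = -C1 + 4*C2 = 2. Solving gives C1 = -35/17, C2 = -1/68.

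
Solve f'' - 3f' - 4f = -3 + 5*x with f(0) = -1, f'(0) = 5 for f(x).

f = 27/16 - 17*exp(-x)/5 - 5*x/4 + 57*exp(4*x)/80

Characteristic equation r² - 3r - 4 = 0 factors as (r + 1)(r - 4) = 0, so r = -1, 4.
Hence f_h = C1*exp(-x) + C2*exp(4*x).
For the particular solution try f_p = A0 + A1*x. Substituting and matching coefficients of each power of x gives A0 = 27/16, A1 = -5/4, so f_p = 27/16 - 5*x/4.
General solution: f = 27/16 - 5*x/4 + C1*exp(-x) + C2*exp(4*x).
Apply the initial conditions: f(0) = 27/16 + C1 + C2 = -1 and f'(0) = -5/4 - C1 + 4*C2 = 5. Solving gives C1 = -17/5, C2 = 57/80.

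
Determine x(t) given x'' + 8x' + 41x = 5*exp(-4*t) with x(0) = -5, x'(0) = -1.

x = exp(-4*t)/5 - 26*cos(5*t)*exp(-4*t)/5 - 21*exp(-4*t)*sin(5*t)/5

Characteristic equation r² + 8r + 41 = 0 has discriminant (8)² - 4·(41) = -100 < 0, so r = -4 ± 5i.
Hence x_h = C1*cos(5*t)*exp(-4*t) + C2*exp(-4*t)*sin(5*t).
Try x_p = A*exp(-4*t). Substituting into the equation and dividing by exp(-4*t) gives A = 1/5, so x_p = exp(-4*t)/5.
General solution: x = exp(-4*t)/5 + C1*cos(5*t)*exp(-4*t) + C2*exp(-4*t)*sin(5*t).
Apply the initial conditions: x(0) = 1/5 + C1 = -5 and x'(0) = -4/5 - 4*C1 + 5*C2 = -1. Solving gives C1 = -26/5, C2 = -21/5.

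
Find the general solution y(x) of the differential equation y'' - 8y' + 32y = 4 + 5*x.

y = 21/128 + 5*x/32 + C1*cos(4*x)*exp(4*x) + C2*exp(4*x)*sin(4*x)

Characteristic equation r² - 8r + 32 = 0 has discriminant (-8)² - 4·(32) = -64 < 0, so r = 4 ± 4i.
Hence y_h = C1*cos(4*x)*exp(4*x) + C2*exp(4*x)*sin(4*x).
For the particular solution try y_p = A0 + A1*x. Substituting and matching coefficients of each power of x gives A0 = 21/128, A1 = 5/32, so y_p = 21/128 + 5*x/32.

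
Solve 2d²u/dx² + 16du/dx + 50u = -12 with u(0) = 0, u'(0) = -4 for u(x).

Divide through by 2: u'' + 8u' + 25u = -6.
Characteristic equation r² + 8r + 25 = 0 has discriminant (8)² - 4·(25) = -36 < 0, so r = -4 ± 3i.
Hence u_h = C1*cos(3*x)*exp(-4*x) + C2*exp(-4*x)*sin(3*x).
For the particular solution try u_p = A0. Substituting and matching coefficients of each power of x gives A0 = -6/25, so u_p = -6/25.
General solution: u = -6/25 + C1*cos(3*x)*exp(-4*x) + C2*exp(-4*x)*sin(3*x).
Apply the initial conditions: u(0) = -6/25 + C1 = 0 and u'(0) = -4*C1 + 3*C2 = -4. Solving gives C1 = 6/25, C2 = -76/75.

u = -6/25 - 76*exp(-4*x)*sin(3*x)/75 + 6*cos(3*x)*exp(-4*x)/25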